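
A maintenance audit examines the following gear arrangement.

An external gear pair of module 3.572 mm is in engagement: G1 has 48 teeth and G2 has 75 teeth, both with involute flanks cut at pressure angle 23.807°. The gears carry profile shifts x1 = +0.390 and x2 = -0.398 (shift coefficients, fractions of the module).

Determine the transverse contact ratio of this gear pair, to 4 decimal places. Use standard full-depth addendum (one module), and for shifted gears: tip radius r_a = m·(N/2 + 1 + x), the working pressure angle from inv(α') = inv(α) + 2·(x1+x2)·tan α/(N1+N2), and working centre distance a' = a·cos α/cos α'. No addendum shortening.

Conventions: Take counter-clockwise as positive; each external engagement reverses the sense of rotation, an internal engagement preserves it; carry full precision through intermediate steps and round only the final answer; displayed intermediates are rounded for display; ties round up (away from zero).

1.5709

class = single-mesh tooth geometry [involute pair 48T × 75T, m = 3.572]
base radii: r_b1 = 78.433435, r_b2 = 122.552243
tip radii: r_a1 = 90.693080, r_a2 = 136.100344
inv(α') = inv(23.807°) + 2·(+0.390-0.398)·tan α/(48+75) = 0.02563057  ⇒  α' = 23.79009°
a' = a·cos α / cos α' = 219.6780·cos 23.807°/cos 23.79009° = 219.649414
action lengths: √(r_a1²−r_b1²) = 45.534943, √(r_a2²−r_b2²) = 59.196719
base pitch p_b = π·m·cos α = 10.266913
CR = (45.534943 + 59.196719 − 219.649414·sin 23.79009°)/10.266913 = 1.570864
contact ratio ≈ 1.5709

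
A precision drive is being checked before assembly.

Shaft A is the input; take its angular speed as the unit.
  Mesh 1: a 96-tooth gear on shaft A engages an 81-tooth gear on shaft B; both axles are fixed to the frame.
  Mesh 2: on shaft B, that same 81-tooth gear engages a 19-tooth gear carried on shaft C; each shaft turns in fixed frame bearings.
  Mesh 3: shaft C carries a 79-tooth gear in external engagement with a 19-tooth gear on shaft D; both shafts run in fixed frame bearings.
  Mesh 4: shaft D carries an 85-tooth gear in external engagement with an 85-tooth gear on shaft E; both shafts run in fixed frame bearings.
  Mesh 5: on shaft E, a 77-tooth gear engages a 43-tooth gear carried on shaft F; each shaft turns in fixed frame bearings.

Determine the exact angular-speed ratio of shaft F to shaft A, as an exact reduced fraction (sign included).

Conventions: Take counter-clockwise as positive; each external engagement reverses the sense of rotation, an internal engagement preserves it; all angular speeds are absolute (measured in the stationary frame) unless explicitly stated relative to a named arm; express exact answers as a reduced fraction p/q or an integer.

class = fixed-axis compound train [5 meshes; 5 ratios multiply, 5 sense flips]
mesh 1 [96T→81T]: running ratio 32/27, sense −
mesh 2 [81T→19T]: running ratio 96/19, sense +
mesh 3 [79T→19T]: running ratio 7584/361, sense −
mesh 4 [85T→85T]: running ratio 7584/361, sense +
mesh 5 [77T→43T]: running ratio 583968/15523, sense −
ω_out/ω_in = -583968/15523

-583968/15523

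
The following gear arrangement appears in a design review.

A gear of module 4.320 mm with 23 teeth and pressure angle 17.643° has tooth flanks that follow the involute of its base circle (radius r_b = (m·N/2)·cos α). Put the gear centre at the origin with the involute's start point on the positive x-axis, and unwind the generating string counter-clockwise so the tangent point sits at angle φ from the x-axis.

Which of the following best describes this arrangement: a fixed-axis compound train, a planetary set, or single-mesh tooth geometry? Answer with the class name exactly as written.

single-mesh tooth geometry

topology: single-mesh involute geometry — m = 4.320, N = 23
classification: single-mesh tooth geometry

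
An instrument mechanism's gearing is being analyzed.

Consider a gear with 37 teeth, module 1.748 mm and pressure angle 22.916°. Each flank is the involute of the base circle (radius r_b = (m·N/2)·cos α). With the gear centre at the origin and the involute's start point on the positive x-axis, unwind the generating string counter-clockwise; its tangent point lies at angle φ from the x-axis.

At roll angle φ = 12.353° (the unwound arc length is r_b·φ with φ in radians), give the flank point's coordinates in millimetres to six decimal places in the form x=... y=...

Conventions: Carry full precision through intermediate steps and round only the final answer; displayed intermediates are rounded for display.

topology: single-mesh involute geometry — m = 1.748, N = 37
pitch radius r_p = m·N/2 = 1.748·37/2 = 32.338000
base radius r_b = r_p·cos α = 32.338000·cos 22.916° = 29.785779
roll angle φ = 12.353° = 0.21560052 rad
x = r_b·(cos φ + φ·sin φ) = 30.470029
y = r_b·(sin φ − φ·cos φ) = 0.099041

x=30.470029 y=0.099041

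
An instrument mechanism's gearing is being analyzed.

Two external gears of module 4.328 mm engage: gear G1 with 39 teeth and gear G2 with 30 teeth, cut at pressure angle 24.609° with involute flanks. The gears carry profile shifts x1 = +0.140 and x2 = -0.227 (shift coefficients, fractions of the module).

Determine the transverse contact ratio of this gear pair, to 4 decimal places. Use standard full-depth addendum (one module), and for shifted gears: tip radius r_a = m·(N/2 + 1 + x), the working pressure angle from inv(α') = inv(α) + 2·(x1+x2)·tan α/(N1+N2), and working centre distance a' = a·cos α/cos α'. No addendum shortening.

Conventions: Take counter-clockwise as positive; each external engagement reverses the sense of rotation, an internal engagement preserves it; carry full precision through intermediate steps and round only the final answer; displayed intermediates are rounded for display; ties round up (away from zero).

class = single-mesh tooth geometry [involute pair 39T × 30T, m = 4.328]
base radii: r_b1 = 76.730371, r_b2 = 59.023362
tip radii: r_a1 = 89.329920, r_a2 = 68.265544
inv(α') = inv(24.609°) + 2·(+0.140-0.227)·tan α/(39+30) = 0.02736267  ⇒  α' = 24.28885°
a' = a·cos α / cos α' = 149.3160·cos 24.609°/cos 24.28885° = 148.937158
action lengths: √(r_a1²−r_b1²) = 45.741499, √(r_a2²−r_b2²) = 34.299084
base pitch p_b = π·m·cos α = 12.361824
CR = (45.741499 + 34.299084 − 148.937158·sin 24.28885°)/12.361824 = 1.518968
contact ratio ≈ 1.5190

1.5190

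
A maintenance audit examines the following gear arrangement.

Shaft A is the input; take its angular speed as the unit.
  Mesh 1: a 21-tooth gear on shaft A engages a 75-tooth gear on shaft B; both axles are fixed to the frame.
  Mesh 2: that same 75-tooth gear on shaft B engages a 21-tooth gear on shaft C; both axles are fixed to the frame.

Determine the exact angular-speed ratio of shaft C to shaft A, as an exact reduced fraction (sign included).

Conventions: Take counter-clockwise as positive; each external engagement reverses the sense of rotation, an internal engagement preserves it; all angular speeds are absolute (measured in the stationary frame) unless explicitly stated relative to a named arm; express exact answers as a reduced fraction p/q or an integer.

class = fixed-axis compound train [2 meshes; 2 ratios multiply, 2 sense flips]
mesh 1 [21T→75T]: running ratio 7/25, sense −
mesh 2 [75T→21T]: running ratio 1, sense +
ω_out/ω_in = 1

1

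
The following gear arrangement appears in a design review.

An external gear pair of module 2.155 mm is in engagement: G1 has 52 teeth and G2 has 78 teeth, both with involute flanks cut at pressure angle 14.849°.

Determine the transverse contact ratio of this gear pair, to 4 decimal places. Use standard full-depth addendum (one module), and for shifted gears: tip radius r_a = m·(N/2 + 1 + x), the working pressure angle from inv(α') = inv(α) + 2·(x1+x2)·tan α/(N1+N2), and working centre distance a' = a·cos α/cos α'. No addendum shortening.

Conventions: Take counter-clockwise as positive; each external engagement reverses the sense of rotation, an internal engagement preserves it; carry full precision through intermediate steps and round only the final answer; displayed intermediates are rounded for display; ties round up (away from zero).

single-mesh involute tooth geometry (52T engaging 78T at module 2.155)
base radii: r_b1 = 54.158854, r_b2 = 81.238282
tip radii: r_a1 = 58.185000, r_a2 = 86.200000
no profile shift: α' = α, a' = a
action lengths: √(r_a1²−r_b1²) = 21.267645, √(r_a2²−r_b2²) = 28.823283
base pitch p_b = π·m·cos α = 6.544041
CR = (21.267645 + 28.823283 − 140.075000·sin 14.84900°)/6.544041 = 2.168929
contact ratio ≈ 2.1689

2.1689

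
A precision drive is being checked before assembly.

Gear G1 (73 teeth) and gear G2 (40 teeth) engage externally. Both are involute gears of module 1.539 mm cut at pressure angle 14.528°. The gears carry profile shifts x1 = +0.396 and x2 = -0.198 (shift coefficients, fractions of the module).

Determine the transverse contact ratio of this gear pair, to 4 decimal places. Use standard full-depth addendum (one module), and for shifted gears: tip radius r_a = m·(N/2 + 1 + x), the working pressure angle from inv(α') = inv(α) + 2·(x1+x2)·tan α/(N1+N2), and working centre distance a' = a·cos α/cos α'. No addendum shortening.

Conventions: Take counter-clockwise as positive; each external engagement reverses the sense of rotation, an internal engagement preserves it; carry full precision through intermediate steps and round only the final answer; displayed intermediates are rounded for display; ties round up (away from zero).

2.0993

single-mesh involute tooth geometry (73T engaging 40T at module 1.539)
base radii: r_b1 = 54.377362, r_b2 = 29.795815
tip radii: r_a1 = 58.321944, r_a2 = 32.014278
inv(α') = inv(14.528°) + 2·(+0.396-0.198)·tan α/(73+40) = 0.00648573  ⇒  α' = 15.26321°
a' = a·cos α / cos α' = 86.9535·cos 14.528°/cos 15.26321° = 87.250802
action lengths: √(r_a1²−r_b1²) = 21.084394, √(r_a2²−r_b2²) = 11.709971
base pitch p_b = π·m·cos α = 4.680316
CR = (21.084394 + 11.709971 − 87.250802·sin 15.26321°)/4.680316 = 2.099277
contact ratio ≈ 2.0993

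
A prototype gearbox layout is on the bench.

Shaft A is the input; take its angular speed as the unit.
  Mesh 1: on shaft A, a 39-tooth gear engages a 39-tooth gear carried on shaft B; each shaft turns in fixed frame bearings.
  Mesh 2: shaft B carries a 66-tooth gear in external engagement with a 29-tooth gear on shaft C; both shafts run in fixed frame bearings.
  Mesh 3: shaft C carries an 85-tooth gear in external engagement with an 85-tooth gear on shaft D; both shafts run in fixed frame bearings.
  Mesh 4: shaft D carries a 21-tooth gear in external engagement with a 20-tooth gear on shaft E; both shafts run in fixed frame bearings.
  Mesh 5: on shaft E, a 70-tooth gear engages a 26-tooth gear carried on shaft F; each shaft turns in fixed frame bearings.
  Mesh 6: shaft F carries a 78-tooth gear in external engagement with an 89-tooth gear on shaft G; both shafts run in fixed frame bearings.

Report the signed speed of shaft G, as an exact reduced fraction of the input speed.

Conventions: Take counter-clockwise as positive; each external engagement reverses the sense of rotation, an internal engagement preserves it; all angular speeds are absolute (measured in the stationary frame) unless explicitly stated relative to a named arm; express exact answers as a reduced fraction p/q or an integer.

6-mesh fixed-axis compound train (all bearings frame-fixed)
mesh 1 [39T→39T]: |ω|/ω_in = 1×39/39 = 1, sense flips to −
mesh 2 [66T→29T]: |ω|/ω_in = 1×66/29 = 66/29, sense flips to +
mesh 3 [85T→85T]: |ω|/ω_in = (66/29)×85/85 = 66/29, sense flips to −
mesh 4 [21T→20T]: |ω|/ω_in = (66/29)×21/20 = 693/290, sense flips to +
mesh 5 [70T→26T]: |ω|/ω_in = (693/290)×70/26 = 4851/754, sense flips to −
mesh 6 [78T→89T]: |ω|/ω_in = (4851/754)×78/89 = 14553/2581, sense flips to +
signed output speed (× input speed) = 14553/2581

14553/2581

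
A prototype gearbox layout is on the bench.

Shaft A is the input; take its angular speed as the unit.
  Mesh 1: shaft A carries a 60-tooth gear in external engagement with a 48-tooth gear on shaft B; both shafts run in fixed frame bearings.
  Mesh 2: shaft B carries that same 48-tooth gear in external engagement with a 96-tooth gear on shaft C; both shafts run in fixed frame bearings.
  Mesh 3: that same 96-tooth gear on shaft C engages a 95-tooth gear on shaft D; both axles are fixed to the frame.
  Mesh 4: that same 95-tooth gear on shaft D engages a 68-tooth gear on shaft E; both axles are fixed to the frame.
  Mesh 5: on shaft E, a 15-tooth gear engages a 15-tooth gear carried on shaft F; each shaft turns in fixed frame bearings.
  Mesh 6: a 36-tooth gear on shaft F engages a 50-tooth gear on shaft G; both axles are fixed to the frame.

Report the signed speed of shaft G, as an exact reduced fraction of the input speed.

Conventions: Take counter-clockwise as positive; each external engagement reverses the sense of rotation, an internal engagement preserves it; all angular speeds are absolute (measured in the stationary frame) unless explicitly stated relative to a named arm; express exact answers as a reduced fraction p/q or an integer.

54/85

6-mesh fixed-axis compound train (all bearings frame-fixed)
mesh 1 [60T→48T]: |ω|/ω_in = 1×60/48 = 5/4, sense flips to −
mesh 2 [48T→96T]: |ω|/ω_in = (5/4)×48/96 = 5/8, sense flips to +
mesh 3 [96T→95T]: |ω|/ω_in = (5/8)×96/95 = 12/19, sense flips to −
mesh 4 [95T→68T]: |ω|/ω_in = (12/19)×95/68 = 15/17, sense flips to +
mesh 5 [15T→15T]: |ω|/ω_in = (15/17)×15/15 = 15/17, sense flips to −
mesh 6 [36T→50T]: |ω|/ω_in = (15/17)×36/50 = 54/85, sense flips to +
signed output speed (× input speed) = 54/85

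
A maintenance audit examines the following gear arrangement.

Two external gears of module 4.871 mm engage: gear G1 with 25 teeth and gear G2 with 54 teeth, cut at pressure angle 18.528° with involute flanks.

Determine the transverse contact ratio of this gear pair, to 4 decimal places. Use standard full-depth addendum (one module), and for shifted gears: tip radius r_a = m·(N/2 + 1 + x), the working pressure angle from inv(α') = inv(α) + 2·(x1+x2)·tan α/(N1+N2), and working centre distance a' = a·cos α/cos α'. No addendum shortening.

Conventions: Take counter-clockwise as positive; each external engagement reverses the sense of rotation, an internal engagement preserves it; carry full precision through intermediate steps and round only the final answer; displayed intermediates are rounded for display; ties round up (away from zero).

topology: single-mesh involute geometry — m = 4.871, 25T/54T pair
base radii: r_b1 = 57.731608, r_b2 = 124.700274
tip radii: r_a1 = 65.758500, r_a2 = 136.388000
no profile shift: α' = α, a' = a
action lengths: √(r_a1²−r_b1²) = 31.483992, √(r_a2²−r_b2²) = 55.240640
base pitch p_b = π·m·cos α = 14.509536
CR = (31.483992 + 55.240640 − 192.404500·sin 18.52800°)/14.509536 = 1.763297
contact ratio ≈ 1.7633

1.7633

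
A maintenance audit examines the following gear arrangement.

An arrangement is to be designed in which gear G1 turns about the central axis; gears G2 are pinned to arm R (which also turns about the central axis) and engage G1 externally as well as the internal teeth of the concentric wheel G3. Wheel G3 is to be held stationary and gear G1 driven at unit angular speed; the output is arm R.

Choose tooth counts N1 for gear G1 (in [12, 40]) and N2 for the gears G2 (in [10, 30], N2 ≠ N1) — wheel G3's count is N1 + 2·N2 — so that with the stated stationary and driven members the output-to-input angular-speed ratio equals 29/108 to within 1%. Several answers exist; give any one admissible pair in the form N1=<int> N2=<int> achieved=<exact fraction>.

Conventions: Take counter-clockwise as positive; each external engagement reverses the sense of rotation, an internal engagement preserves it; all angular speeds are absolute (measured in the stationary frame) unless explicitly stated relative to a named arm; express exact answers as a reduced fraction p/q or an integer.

N1=29 N2=25 achieved=29/108

design class (target 29/108): planetary set
Willis with ω_ring = 0: ω_arm/ω_sun = N1/(N1+N3); set equal to 29/108  ⇒  N3/N1 = 1/(29/108) − 1 = 79/29
N3 = N1 + 2·N2  ⇒  N2/N1 = (N3/N1 − 1)/2 = (79/29 − 1)/2 = 25/29
smallest multiple with N1 ≥ 12 and N2 ≥ 10: k = 1  ⇒  N1 = 1·29 = 29, N2 = 1·25 = 25 (N1 ≤ 40, N2 ≤ 30, N2 ≠ N1 ✓), N3 = 29 + 2·25 = 79
check: N1/(N1+N3) with N1 = 29, N3 = 79 gives 29/108; |achieved − target| = 0 ≤ 29/10800 ✓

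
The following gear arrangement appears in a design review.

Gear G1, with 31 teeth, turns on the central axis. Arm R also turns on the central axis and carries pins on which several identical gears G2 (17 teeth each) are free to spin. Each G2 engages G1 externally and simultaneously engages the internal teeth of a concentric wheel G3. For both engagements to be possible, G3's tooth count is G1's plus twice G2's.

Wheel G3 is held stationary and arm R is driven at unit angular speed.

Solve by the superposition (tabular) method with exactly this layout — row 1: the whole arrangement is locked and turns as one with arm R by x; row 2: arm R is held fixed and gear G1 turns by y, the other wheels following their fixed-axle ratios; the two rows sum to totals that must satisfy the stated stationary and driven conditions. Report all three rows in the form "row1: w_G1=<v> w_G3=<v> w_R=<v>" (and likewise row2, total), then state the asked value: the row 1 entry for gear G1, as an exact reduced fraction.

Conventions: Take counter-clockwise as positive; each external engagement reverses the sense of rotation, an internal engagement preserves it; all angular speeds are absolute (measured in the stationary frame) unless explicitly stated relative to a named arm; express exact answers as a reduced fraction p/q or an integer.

row1: w_G1=1 w_G3=1 w_R=1
row2: w_G1=65/31 w_G3=-1 w_R=0
total: w_G1=96/31 w_G3=0 w_R=1
asked value: 1

recognized (axles ride arm R): planetary set, 31/17/65 teeth
row 1: whole set turns with the arm by x
superposition row 2 [arm held]: sun y, ring −(31/65)·y, arm 0
boundary: total ω_ring = x − (31/65)·y = 0 and total ω_arm = x = 1  ⇒  y = 65/31, x = 1
row 2 ring = −(31/65)·65/31 = -1
totals (row 1 + row 2): sun 1 + 65/31 = 96/31, ring 1 + (-1) = 0, arm 1 + 0 = 1
asked cell (row1, sun) = 1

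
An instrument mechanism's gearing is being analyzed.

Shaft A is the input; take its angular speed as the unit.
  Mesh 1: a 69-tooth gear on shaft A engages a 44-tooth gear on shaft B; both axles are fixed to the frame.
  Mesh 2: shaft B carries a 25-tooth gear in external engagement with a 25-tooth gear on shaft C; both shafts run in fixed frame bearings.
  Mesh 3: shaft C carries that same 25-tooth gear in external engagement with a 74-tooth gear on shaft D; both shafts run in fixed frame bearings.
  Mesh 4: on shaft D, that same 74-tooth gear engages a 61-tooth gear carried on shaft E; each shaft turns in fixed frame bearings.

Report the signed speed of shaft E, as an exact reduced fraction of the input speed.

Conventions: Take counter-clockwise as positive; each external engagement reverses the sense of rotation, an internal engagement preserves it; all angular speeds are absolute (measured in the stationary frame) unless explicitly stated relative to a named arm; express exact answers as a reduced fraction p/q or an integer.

4-mesh fixed-axis compound train (all bearings frame-fixed)
mesh 1 [69T→44T]: |ω|/ω_in = 1×69/44 = 69/44, sense flips to −
mesh 2 [25T→25T]: |ω|/ω_in = (69/44)×25/25 = 69/44, sense flips to +
mesh 3 [25T→74T]: |ω|/ω_in = (69/44)×25/74 = 1725/3256, sense flips to −
mesh 4 [74T→61T]: |ω|/ω_in = (1725/3256)×74/61 = 1725/2684, sense flips to +
signed output speed (× input speed) = 1725/2684

1725/2684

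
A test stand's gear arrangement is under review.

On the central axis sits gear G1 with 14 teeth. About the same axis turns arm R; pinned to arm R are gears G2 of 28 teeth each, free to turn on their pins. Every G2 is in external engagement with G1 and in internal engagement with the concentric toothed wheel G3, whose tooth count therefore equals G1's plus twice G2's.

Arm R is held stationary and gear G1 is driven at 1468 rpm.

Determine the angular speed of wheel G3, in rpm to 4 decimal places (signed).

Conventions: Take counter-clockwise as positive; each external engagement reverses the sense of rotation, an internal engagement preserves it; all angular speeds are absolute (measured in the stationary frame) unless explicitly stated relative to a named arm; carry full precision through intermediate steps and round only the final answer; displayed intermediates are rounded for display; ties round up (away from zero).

class = planetary set [G3 = 14+2·28 = 70; Willis about the carrier]
normalise by the input: solve with ω_sun = 1, then scale by 1468 rpm
ring teeth: 14 + 2·28 = 70
14(ω_sun−ω_arm) = −70(ω_ring−ω_arm),  ω_arm = 0, ω_sun = 1
ω_ring = 0 − (14/70)(1−0) = -1/5
scale: ω_ring = -1/5 × 1468 rpm = -293.6000 rpm

-293.6000 rpm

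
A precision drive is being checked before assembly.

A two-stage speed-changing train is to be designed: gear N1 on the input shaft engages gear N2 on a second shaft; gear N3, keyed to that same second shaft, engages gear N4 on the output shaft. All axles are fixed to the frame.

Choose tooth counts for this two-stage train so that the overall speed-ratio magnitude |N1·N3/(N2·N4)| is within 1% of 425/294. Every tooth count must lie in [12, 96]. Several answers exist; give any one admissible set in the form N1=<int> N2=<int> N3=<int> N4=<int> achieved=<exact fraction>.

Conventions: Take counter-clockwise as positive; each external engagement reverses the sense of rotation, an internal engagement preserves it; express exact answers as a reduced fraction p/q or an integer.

N1=17 N2=14 N3=25 N4=21 achieved=425/294

design class (target 425/294): fixed-axis compound train
target = 425/294 in lowest terms: an exact hit needs N1·N3 = k·425 and N2·N4 = k·294 for one integer k, every count in [12, 96]; additionally prefer no 1:1 stage (N1 ≠ N2, N3 ≠ N4)
k = 1: N1·N3 = 425 = 17·25, N2·N4 = 294 = 14·21
achieved = 17·25/(14·21) = 425/294; |achieved − target| = 0 ≤ 17/1176 ✓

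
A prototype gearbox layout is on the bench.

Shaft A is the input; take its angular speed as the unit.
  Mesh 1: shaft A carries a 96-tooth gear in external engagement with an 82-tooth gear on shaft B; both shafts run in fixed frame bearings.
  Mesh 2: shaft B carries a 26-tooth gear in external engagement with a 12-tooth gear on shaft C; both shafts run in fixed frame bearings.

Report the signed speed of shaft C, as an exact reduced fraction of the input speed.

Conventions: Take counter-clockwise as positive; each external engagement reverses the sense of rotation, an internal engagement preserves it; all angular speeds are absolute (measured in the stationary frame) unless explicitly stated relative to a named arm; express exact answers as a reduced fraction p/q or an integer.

104/41

2-mesh fixed-axis compound train (all bearings frame-fixed)
mesh 1 [96T→82T]: |ω|/ω_in = 1×96/82 = 48/41, sense flips to −
mesh 2 [26T→12T]: |ω|/ω_in = (48/41)×26/12 = 104/41, sense flips to +
signed output speed (× input speed) = 104/41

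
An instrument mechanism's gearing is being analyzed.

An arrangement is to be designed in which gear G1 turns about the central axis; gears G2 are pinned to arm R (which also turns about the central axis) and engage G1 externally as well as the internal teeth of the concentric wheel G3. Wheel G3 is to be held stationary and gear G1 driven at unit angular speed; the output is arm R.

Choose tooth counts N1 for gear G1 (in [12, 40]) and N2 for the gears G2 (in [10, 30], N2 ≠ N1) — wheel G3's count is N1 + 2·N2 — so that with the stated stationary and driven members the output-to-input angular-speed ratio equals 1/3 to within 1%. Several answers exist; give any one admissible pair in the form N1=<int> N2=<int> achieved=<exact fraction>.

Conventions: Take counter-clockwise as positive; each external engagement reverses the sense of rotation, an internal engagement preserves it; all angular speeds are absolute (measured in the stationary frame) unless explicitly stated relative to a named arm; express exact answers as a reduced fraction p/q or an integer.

N1=20 N2=10 achieved=1/3

topology: planetary set — design target 1/3, arm = carrier (Willis)
Willis with ω_ring = 0: ω_arm/ω_sun = N1/(N1+N3); set equal to 1/3  ⇒  N3/N1 = 1/(1/3) − 1 = 2
N3 = N1 + 2·N2  ⇒  N2/N1 = (N3/N1 − 1)/2 = (2 − 1)/2 = 1/2
smallest multiple with N1 ≥ 12 and N2 ≥ 10: k = 10  ⇒  N1 = 10·2 = 20, N2 = 10·1 = 10 (N1 ≤ 40, N2 ≤ 30, N2 ≠ N1 ✓), N3 = 20 + 2·10 = 40
check: N1/(N1+N3) with N1 = 20, N3 = 40 gives 1/3; |achieved − target| = 0 ≤ 1/300 ✓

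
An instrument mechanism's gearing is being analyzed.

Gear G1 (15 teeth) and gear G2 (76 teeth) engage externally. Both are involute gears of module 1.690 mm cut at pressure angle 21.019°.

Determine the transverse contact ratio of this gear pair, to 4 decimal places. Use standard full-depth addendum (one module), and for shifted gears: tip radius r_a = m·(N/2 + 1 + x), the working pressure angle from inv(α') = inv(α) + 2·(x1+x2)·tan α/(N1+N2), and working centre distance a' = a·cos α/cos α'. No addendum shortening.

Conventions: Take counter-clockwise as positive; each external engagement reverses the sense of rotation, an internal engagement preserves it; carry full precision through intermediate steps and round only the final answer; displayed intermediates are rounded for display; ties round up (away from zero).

1.6064

class = single-mesh tooth geometry [involute pair 15T × 76T, m = 1.690]
base radii: r_b1 = 11.831625, r_b2 = 59.946900
tip radii: r_a1 = 14.365000, r_a2 = 65.910000
no profile shift: α' = α, a' = a
action lengths: √(r_a1²−r_b1²) = 8.146525, √(r_a2²−r_b2²) = 27.395206
base pitch p_b = π·m·cos α = 4.956019
CR = (8.146525 + 27.395206 − 76.895000·sin 21.01900°)/4.956019 = 1.606375
contact ratio ≈ 1.6064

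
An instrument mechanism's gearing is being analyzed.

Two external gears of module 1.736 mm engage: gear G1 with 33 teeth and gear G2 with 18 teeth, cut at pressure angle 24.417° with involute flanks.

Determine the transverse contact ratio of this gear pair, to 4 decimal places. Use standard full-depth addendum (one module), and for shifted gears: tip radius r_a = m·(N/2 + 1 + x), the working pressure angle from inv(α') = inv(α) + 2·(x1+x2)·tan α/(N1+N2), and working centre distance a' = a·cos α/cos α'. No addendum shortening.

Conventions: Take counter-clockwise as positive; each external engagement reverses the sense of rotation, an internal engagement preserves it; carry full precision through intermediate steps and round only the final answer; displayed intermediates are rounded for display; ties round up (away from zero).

recognized (one external pair, fixed centres): single-mesh tooth geometry, m = 1.736, N1 = 33, N2 = 18
base radii: r_b1 = 26.082111, r_b2 = 14.226606
tip radii: r_a1 = 30.380000, r_a2 = 17.360000
no profile shift: α' = α, a' = a
action lengths: √(r_a1²−r_b1²) = 15.577802, √(r_a2²−r_b2²) = 9.948532
base pitch p_b = π·m·cos α = 4.966022
CR = (15.577802 + 9.948532 − 44.268000·sin 24.41700°)/4.966022 = 1.455303
contact ratio ≈ 1.4553

1.4553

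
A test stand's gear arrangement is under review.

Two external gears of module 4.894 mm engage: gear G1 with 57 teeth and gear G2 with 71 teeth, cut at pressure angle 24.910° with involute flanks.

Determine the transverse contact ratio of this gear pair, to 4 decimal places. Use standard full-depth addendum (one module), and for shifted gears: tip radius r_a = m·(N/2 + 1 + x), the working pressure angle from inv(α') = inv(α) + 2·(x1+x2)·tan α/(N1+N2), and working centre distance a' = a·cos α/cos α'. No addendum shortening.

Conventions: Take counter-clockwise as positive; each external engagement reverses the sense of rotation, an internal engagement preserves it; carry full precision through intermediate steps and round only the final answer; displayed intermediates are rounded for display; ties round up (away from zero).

topology: single-mesh involute geometry — m = 4.894, 57T/71T pair
base radii: r_b1 = 126.503341, r_b2 = 157.574337
tip radii: r_a1 = 144.373000, r_a2 = 178.631000
no profile shift: α' = α, a' = a
action lengths: √(r_a1²−r_b1²) = 69.573472, √(r_a2²−r_b2²) = 84.138948
base pitch p_b = π·m·cos α = 13.944630
CR = (69.573472 + 84.138948 − 313.216000·sin 24.91000°)/13.944630 = 1.562443
contact ratio ≈ 1.5624

1.5624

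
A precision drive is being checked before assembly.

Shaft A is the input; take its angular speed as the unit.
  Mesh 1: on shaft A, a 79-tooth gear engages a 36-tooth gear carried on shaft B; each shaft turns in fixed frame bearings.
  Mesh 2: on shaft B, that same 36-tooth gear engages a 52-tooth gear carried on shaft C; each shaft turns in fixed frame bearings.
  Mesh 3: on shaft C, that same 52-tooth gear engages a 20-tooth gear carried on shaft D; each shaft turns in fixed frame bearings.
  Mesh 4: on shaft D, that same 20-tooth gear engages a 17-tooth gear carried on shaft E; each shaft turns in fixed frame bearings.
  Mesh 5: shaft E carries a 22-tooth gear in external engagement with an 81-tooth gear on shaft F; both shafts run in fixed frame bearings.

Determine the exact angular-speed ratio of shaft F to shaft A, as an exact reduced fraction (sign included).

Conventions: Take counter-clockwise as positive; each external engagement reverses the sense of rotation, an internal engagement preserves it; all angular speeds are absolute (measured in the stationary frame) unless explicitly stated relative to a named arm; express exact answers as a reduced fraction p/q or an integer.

class = fixed-axis compound train [5 meshes; 5 ratios multiply, 5 sense flips]
mesh 1 [79T→36T]: running ratio 79/36, sense −
mesh 2 [36T→52T]: running ratio 79/52, sense +
mesh 3 [52T→20T]: running ratio 79/20, sense −
mesh 4 [20T→17T]: running ratio 79/17, sense +
mesh 5 [22T→81T]: running ratio 1738/1377, sense −
ω_out/ω_in = -1738/1377

-1738/1377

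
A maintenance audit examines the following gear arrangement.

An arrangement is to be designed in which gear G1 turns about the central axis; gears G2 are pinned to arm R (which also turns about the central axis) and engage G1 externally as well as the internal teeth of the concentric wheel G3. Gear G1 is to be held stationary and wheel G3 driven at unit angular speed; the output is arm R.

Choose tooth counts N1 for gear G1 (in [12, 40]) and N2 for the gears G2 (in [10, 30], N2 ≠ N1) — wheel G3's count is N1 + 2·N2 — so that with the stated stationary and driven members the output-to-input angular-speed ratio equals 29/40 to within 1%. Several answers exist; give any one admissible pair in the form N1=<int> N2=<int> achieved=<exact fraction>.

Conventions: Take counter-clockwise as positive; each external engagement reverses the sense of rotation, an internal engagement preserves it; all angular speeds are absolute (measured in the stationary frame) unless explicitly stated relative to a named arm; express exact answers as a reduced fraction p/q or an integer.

planetary set to be sized for 29/40 (Willis relation)
Willis with ω_sun = 0: ω_arm/ω_ring = N3/(N1+N3); set equal to 29/40  ⇒  N3/N1 = (29/40)/(1 − 29/40) = 29/11
N3 = N1 + 2·N2  ⇒  N2/N1 = (N3/N1 − 1)/2 = (29/11 − 1)/2 = 9/11
smallest multiple with N1 ≥ 12 and N2 ≥ 10: k = 2  ⇒  N1 = 2·11 = 22, N2 = 2·9 = 18 (N1 ≤ 40, N2 ≤ 30, N2 ≠ N1 ✓), N3 = 22 + 2·18 = 58
check: N3/(N1+N3) with N1 = 22, N3 = 58 gives 29/40; |achieved − target| = 0 ≤ 29/4000 ✓

N1=22 N2=18 achieved=29/40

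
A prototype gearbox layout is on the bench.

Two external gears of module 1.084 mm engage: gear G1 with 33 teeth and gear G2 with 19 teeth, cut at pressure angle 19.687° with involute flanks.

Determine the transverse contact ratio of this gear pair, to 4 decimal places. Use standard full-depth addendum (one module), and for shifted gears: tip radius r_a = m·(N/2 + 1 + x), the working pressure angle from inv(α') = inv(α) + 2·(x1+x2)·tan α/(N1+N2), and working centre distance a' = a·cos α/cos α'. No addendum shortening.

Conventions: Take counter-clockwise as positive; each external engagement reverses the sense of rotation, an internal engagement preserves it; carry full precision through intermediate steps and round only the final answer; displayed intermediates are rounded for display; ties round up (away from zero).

single-mesh involute tooth geometry (33T engaging 19T at module 1.084)
base radii: r_b1 = 16.840510, r_b2 = 9.696051
tip radii: r_a1 = 18.970000, r_a2 = 11.382000
no profile shift: α' = α, a' = a
action lengths: √(r_a1²−r_b1²) = 8.732590, √(r_a2²−r_b2²) = 5.961251
base pitch p_b = π·m·cos α = 3.206426
CR = (8.732590 + 5.961251 − 28.184000·sin 19.68700°)/3.206426 = 1.621485
contact ratio ≈ 1.6215

1.6215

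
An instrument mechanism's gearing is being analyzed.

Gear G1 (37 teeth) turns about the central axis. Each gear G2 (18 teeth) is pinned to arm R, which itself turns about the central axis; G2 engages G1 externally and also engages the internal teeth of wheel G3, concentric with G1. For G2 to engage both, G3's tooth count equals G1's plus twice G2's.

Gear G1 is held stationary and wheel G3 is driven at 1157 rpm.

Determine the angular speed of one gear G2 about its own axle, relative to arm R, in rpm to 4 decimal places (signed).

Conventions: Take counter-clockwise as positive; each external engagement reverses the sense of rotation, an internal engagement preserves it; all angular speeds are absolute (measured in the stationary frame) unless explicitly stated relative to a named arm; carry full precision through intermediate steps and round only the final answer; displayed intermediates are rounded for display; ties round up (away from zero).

+1578.3116 rpm

class = planetary set [G3 = 37+2·18 = 73; Willis about the carrier]
normalise by the input: solve with ω_ring = 1, then scale by 1157 rpm
ring teeth: 37 + 2·18 = 73
37(ω_sun−ω_arm) = −73(ω_ring−ω_arm),  ω_sun = 0, ω_ring = 1
37(0−ω_arm) = −73(1−ω_arm)  ⇒  110·ω_arm = 73  ⇒  ω_arm = 73/110
sun–planet mesh: 37·(0−73/110) = −18·(ω_p−ω_arm)  ⇒  ω_p−ω_arm = 2701/1980
scale: ω_p−ω_arm = 2701/1980 × 1157 rpm = +1578.3116 rpm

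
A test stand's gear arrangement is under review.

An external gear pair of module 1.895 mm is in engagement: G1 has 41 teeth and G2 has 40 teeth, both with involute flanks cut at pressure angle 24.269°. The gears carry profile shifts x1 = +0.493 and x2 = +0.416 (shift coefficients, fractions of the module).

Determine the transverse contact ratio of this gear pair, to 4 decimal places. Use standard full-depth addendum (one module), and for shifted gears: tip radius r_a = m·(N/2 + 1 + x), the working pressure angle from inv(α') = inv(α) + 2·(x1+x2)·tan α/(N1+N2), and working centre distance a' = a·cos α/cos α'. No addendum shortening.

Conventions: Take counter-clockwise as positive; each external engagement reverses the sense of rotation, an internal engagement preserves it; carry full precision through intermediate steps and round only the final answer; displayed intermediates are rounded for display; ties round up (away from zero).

1.4578

class = single-mesh tooth geometry [involute pair 41T × 40T, m = 1.895]
base radii: r_b1 = 35.414383, r_b2 = 34.550618
tip radii: r_a1 = 41.676735, r_a2 = 40.583320
inv(α') = inv(24.269°) + 2·(+0.493+0.416)·tan α/(41+40) = 0.03741160  ⇒  α' = 26.80527°
a' = a·cos α / cos α' = 76.7475·cos 24.269°/cos 26.80527° = 78.388265
action lengths: √(r_a1²−r_b1²) = 21.972067, √(r_a2²−r_b2²) = 21.289920
base pitch p_b = π·m·cos α = 5.427198
CR = (21.972067 + 21.289920 − 78.388265·sin 26.80527°)/5.427198 = 1.457849
contact ratio ≈ 1.4578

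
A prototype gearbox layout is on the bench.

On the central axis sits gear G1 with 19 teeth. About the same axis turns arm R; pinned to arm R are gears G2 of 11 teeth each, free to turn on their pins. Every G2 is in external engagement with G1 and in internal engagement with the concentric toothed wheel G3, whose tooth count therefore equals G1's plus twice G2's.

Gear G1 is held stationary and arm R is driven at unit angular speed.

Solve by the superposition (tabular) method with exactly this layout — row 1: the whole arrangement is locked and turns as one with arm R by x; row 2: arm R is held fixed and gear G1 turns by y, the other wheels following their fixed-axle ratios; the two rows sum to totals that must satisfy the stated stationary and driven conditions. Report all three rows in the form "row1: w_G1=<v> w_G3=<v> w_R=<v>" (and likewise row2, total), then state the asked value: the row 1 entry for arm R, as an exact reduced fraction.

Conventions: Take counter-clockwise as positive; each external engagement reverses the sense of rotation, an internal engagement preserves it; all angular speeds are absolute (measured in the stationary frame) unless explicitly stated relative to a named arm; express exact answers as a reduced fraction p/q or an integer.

row1: w_G1=1 w_G3=1 w_R=1
row2: w_G1=-1 w_G3=19/41 w_R=0
total: w_G1=0 w_G3=60/41 w_R=1
asked value: 1

planetary set (19T centre, 11T on arm, 41T internal) — Willis relation
row 1: whole set turns with the arm by x
superposition row 2 [arm held]: sun y, ring −(19/41)·y, arm 0
boundary: total ω_sun = x + y = 0 and total ω_arm = x = 1  ⇒  y = -1, x = 1
row 2 ring = −(19/41)·(-1) = 19/41
totals (row 1 + row 2): sun 1 + (-1) = 0, ring 1 + 19/41 = 60/41, arm 1 + 0 = 1
asked cell (row1, arm) = 1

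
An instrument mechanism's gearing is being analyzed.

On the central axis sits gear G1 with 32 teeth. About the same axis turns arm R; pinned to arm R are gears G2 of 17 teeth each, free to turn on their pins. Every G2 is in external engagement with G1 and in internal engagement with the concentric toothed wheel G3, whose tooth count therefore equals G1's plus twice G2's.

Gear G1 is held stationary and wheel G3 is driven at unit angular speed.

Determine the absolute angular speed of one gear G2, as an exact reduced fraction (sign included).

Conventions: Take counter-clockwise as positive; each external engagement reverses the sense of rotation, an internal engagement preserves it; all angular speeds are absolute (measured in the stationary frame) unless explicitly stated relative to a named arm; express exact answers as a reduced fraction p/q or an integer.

planetary set (32T centre, 17T on arm, 66T internal) — Willis relation
ring teeth: 32 + 2·17 = 66
32(ω_sun−ω_arm) = −66(ω_ring−ω_arm),  ω_sun = 0, ω_ring = 1
32(0−ω_arm) = −66(1−ω_arm)  ⇒  98·ω_arm = 66  ⇒  ω_arm = 33/49
sun–planet mesh: 32·(0−33/49) = −17·(ω_p−ω_arm)  ⇒  ω_p−ω_arm = 1056/833
ω_p = 33/49 + 1056/833 = 33/17
exact speed ratio = 33/17

33/17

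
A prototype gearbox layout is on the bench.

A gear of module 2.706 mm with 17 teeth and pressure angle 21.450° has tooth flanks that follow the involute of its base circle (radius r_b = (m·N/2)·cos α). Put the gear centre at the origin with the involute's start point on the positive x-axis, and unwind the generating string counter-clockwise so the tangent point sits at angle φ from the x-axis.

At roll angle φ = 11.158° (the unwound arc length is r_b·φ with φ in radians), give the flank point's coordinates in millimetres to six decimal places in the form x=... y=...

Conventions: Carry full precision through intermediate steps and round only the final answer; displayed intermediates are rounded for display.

x=21.809991 y=0.052504

topology: single-mesh involute geometry — m = 2.706, N = 17
pitch radius r_p = m·N/2 = 2.706·17/2 = 23.001000
base radius r_b = r_p·cos α = 23.001000·cos 21.450° = 21.407883
roll angle φ = 11.158° = 0.19474384 rad
x = r_b·(cos φ + φ·sin φ) = 21.809991
y = r_b·(sin φ − φ·cos φ) = 0.052504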